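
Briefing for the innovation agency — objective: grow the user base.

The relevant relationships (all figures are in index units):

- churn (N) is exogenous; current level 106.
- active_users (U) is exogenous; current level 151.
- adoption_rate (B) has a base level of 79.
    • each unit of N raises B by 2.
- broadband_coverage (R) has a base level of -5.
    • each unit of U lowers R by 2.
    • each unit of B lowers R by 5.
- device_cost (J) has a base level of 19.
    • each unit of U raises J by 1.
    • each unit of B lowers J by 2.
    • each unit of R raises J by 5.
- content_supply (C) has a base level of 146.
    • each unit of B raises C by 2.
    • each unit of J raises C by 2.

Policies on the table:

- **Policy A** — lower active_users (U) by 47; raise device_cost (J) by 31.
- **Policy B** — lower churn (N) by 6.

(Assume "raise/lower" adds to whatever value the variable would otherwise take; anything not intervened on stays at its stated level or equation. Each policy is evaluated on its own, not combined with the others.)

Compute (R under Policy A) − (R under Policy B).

Policy A (U − 47, J + 31):
  N = 106
  U = 151 − 47 = 104
  B = 79 + 2·106 = 291
  R = -5 − 2·104 − 5·291 = -1668
Policy B (N − 6):
  N = 106 − 6 = 100
  U = 151
  B = 79 + 2·100 = 279
  R = -5 − 2·151 − 5·279 = -1702
R: -1668 − (-1702) = 34

34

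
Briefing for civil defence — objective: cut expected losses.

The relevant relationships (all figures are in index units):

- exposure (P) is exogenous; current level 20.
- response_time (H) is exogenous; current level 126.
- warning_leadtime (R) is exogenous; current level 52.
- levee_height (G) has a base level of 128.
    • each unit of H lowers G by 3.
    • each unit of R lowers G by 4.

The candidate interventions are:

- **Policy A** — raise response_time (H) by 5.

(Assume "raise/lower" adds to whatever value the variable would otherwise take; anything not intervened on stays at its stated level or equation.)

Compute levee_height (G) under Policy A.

Policy A (H + 5):
  H = 126 + 5 = 131
  R = 52
  G = 128 − 3·131 − 4·52 = -473

-473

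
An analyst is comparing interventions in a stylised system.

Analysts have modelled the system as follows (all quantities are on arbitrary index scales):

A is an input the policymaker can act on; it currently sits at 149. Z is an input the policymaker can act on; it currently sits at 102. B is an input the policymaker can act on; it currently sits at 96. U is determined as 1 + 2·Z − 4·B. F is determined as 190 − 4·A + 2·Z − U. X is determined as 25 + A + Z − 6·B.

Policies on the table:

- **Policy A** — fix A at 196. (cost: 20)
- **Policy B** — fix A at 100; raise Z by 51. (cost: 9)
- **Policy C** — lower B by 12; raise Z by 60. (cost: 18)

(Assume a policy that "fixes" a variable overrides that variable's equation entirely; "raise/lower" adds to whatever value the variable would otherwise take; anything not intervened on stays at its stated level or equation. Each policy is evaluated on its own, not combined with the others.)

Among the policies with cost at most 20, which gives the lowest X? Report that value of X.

-298

Policy A (A := 196):
  A = 196
  Z = 102
  B = 96
  X = 25 + 196 + 102 − 6·96 = -253
Policy B (A := 100, Z + 51):
  A = 100
  Z = 102 + 51 = 153
  B = 96
  X = 25 + 100 + 153 − 6·96 = -298
Policy C (B − 12, Z + 60):
  A = 149
  Z = 102 + 60 = 162
  B = 96 − 12 = 84
  X = 25 + 149 + 162 − 6·84 = -168
Comparing — Policy A: X=-253, Policy B: X=-298, Policy C: X=-168. Lowest is -298 (Policy B).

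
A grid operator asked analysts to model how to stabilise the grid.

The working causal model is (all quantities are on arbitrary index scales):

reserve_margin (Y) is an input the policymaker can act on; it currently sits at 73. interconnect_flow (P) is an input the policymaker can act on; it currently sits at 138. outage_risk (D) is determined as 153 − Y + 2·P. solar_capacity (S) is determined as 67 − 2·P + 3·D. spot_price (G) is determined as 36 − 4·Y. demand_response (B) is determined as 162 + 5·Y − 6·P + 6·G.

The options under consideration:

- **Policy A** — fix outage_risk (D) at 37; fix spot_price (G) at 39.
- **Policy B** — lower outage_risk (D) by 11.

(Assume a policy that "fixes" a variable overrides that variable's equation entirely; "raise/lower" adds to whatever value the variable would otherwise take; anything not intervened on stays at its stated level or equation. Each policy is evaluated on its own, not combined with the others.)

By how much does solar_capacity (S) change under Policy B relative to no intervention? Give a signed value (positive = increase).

-33

Baseline:
  Y = 73
  P = 138
  D = 153 − 73 + 2·138 = 356
  S = 67 − 2·138 + 3·356 = 859
Policy B (D − 11):
  Y = 73
  P = 138
  D = 153 − 73 + 2·138 (−11 from intervention) = 345
  S = 67 − 2·138 + 3·345 = 826
Change in S: 826 − 859 = -33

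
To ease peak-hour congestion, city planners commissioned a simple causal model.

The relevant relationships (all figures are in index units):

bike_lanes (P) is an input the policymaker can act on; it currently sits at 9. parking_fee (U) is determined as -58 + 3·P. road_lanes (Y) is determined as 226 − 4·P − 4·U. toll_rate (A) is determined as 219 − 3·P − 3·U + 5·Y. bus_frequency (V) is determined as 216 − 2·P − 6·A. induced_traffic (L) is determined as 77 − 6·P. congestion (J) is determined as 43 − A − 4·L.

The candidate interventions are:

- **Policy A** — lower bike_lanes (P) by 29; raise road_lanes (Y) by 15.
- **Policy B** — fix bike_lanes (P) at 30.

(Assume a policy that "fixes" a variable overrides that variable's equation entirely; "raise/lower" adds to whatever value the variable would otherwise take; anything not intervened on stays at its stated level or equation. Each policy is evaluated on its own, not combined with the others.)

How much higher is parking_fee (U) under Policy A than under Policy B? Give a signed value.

Policy A (P − 29, Y + 15):
  P = 9 − 29 = -20
  U = -58 + 3·(-20) = -118
Policy B (P := 30):
  P = 30
  U = -58 + 3·30 = 32
U: -118 − 32 = -150

-150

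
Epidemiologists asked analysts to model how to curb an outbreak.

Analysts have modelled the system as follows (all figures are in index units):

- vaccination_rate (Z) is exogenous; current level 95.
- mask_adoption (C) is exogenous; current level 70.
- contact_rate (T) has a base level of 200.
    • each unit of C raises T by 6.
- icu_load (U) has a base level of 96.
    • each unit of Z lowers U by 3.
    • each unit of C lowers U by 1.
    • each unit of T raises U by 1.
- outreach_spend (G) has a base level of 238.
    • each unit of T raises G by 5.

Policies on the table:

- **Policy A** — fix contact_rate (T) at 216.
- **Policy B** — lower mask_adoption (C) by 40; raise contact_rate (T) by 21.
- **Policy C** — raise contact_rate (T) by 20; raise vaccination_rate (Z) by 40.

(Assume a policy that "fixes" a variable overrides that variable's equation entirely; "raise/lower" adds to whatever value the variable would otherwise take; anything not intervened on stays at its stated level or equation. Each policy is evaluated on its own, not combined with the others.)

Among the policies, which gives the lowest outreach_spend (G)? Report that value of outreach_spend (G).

Policy A (T := 216):
  C = 70
  T = 216
  G = 238 + 5·216 = 1318
Policy B (C − 40, T + 21):
  C = 70 − 40 = 30
  T = 200 + 6·30 (+21 from intervention) = 401
  G = 238 + 5·401 = 2243
Policy C (T + 20, Z + 40):
  C = 70
  T = 200 + 6·70 (+20 from intervention) = 640
  G = 238 + 5·640 = 3438
Comparing — Policy A: G=1318, Policy B: G=2243, Policy C: G=3438. Lowest is 1318 (Policy A).

1318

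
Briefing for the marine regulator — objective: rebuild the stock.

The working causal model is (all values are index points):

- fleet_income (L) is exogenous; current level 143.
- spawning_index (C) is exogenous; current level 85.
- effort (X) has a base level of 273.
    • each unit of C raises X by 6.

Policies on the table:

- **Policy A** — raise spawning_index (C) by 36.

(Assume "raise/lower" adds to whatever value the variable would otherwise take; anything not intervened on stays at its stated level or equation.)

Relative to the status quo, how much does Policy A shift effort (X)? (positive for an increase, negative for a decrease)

Baseline:
  C = 85
  X = 273 + 6·85 = 783
Policy A (C + 36):
  C = 85 + 36 = 121
  X = 273 + 6·121 = 999
Change in X: 999 − 783 = 216

216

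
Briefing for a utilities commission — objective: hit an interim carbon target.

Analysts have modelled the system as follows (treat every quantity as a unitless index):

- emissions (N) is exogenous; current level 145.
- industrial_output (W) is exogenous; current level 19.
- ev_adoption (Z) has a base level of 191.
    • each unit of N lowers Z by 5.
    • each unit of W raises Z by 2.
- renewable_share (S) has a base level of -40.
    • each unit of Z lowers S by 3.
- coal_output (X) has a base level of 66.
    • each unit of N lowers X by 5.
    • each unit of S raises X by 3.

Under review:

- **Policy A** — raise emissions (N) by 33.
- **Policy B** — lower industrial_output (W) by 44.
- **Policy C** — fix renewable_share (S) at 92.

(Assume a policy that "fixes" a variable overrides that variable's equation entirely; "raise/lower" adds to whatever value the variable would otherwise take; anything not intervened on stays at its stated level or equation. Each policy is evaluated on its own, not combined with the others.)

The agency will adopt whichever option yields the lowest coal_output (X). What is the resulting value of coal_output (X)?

Policy A (N + 33):
  N = 145 + 33 = 178
  W = 19
  Z = 191 − 5·178 + 2·19 = -661
  S = -40 − 3·(-661) = 1943
  X = 66 − 5·178 + 3·1943 = 5005
Policy B (W − 44):
  N = 145
  W = 19 − 44 = -25
  Z = 191 − 5·145 + 2·(-25) = -584
  S = -40 − 3·(-584) = 1712
  X = 66 − 5·145 + 3·1712 = 4477
Policy C (S := 92):
  N = 145
  W = 19
  Z = 191 − 5·145 + 2·19 = -496
  S = 92
  X = 66 − 5·145 + 3·92 = -383
Comparing — Policy A: X=5005, Policy B: X=4477, Policy C: X=-383. Lowest is -383 (Policy C).

-383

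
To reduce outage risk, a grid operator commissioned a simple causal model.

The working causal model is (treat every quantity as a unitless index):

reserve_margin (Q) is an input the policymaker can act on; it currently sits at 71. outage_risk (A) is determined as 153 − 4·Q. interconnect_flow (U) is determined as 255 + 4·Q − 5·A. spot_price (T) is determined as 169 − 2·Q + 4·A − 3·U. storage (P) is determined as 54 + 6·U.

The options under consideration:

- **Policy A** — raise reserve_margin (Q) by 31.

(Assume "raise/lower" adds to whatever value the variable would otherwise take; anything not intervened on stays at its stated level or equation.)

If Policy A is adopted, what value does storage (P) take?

11682

Policy A (Q + 31):
  Q = 71 + 31 = 102
  A = 153 − 4·102 = -255
  U = 255 + 4·102 − 5·(-255) = 1938
  P = 54 + 6·1938 = 11682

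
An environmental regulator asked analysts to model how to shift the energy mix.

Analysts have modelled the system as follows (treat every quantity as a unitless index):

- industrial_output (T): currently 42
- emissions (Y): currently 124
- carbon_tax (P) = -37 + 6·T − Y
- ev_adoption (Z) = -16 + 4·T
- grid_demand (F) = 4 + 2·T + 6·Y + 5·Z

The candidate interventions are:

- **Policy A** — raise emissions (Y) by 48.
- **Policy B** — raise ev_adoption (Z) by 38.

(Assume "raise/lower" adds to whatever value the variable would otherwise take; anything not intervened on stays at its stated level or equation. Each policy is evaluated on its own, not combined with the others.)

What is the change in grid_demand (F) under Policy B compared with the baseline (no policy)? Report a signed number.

190

Baseline:
  T = 42
  Y = 124
  Z = -16 + 4·42 = 152
  F = 4 + 2·42 + 6·124 + 5·152 = 1592
Policy B (Z + 38):
  T = 42
  Y = 124
  Z = -16 + 4·42 (+38 from intervention) = 190
  F = 4 + 2·42 + 6·124 + 5·190 = 1782
Change in F: 1782 − 1592 = 190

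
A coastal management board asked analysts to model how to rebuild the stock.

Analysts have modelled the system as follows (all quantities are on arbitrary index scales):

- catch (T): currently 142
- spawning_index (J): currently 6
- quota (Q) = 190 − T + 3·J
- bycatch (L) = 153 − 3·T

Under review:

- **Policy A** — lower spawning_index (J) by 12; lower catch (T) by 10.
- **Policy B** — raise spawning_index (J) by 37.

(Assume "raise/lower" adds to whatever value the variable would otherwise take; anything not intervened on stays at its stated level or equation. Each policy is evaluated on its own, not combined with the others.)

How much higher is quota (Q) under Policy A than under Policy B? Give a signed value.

Policy A (J − 12, T − 10):
  T = 142 − 10 = 132
  J = 6 − 12 = -6
  Q = 190 − 132 + 3·(-6) = 40
Policy B (J + 37):
  T = 142
  J = 6 + 37 = 43
  Q = 190 − 142 + 3·43 = 177
Q: 40 − 177 = -137

-137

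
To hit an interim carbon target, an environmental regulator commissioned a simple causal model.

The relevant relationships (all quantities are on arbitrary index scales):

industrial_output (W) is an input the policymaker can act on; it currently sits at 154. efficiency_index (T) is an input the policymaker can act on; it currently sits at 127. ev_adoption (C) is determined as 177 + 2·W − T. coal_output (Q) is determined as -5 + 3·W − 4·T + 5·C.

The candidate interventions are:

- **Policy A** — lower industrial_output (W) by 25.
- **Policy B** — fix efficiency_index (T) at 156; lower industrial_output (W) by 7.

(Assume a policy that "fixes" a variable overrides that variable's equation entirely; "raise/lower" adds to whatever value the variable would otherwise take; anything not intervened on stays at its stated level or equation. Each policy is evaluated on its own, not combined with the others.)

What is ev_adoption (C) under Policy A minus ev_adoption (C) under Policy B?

Policy A (W − 25):
  W = 154 − 25 = 129
  T = 127
  C = 177 + 2·129 − 127 = 308
Policy B (T := 156, W − 7):
  W = 154 − 7 = 147
  T = 156
  C = 177 + 2·147 − 156 = 315
C: 308 − 315 = -7

-7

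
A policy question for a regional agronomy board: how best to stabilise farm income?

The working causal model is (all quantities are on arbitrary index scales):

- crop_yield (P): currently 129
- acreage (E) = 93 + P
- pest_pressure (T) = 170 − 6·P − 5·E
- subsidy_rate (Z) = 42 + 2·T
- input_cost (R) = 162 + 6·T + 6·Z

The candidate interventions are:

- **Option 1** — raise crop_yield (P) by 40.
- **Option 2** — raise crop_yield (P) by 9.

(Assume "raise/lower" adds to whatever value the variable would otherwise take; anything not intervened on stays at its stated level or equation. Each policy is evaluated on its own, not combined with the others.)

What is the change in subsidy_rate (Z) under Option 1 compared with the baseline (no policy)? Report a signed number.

Baseline:
  P = 129
  E = 93 + 129 = 222
  T = 170 − 6·129 − 5·222 = -1714
  Z = 42 + 2·(-1714) = -3386
Option 1 (P + 40):
  P = 129 + 40 = 169
  E = 93 + 169 = 262
  T = 170 − 6·169 − 5·262 = -2154
  Z = 42 + 2·(-2154) = -4266
Change in Z: -4266 − (-3386) = -880

-880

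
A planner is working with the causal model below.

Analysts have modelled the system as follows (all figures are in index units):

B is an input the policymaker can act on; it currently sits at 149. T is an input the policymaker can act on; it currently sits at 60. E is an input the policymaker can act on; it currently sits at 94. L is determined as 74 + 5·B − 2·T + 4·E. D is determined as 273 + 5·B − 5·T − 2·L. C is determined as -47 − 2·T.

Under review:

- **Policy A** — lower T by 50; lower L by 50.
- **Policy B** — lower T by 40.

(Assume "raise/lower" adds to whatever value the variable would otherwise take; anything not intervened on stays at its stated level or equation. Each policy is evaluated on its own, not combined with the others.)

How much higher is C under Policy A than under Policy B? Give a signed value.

Policy A (T − 50, L − 50):
  T = 60 − 50 = 10
  C = -47 − 2·10 = -67
Policy B (T − 40):
  T = 60 − 40 = 20
  C = -47 − 2·20 = -87
C: -67 − (-87) = 20

20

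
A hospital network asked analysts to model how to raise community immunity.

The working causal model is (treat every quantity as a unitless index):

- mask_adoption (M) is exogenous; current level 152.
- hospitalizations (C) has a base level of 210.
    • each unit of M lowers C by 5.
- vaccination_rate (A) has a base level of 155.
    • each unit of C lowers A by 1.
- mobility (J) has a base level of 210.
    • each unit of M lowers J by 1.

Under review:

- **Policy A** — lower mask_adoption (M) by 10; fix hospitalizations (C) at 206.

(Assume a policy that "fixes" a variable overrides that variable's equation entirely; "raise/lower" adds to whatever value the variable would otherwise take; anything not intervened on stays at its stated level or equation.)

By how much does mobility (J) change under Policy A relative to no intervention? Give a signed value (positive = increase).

10

Baseline:
  M = 152
  J = 210 − 152 = 58
Policy A (M − 10, C := 206):
  M = 152 − 10 = 142
  J = 210 − 142 = 68
Change in J: 68 − 58 = 10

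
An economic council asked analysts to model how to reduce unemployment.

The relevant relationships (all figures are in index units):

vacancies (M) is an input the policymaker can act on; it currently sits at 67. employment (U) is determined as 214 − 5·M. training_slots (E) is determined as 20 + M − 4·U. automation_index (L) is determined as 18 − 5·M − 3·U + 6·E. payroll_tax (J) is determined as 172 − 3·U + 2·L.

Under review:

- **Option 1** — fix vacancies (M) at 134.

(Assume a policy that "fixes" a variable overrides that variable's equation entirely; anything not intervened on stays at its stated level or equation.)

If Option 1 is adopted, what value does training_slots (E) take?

Option 1 (M := 134):
  M = 134
  U = 214 − 5·134 = -456
  E = 20 + 134 − 4·(-456) = 1978

1978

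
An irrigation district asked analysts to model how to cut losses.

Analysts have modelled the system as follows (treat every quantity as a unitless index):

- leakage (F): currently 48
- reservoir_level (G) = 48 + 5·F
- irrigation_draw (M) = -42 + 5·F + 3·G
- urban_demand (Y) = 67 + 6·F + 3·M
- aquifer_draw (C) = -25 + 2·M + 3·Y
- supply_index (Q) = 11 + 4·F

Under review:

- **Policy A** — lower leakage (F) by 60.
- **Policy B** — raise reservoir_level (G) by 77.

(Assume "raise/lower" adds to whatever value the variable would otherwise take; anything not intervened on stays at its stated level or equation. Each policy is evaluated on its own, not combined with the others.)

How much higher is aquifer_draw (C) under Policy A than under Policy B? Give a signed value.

Policy A (F − 60):
  F = 48 − 60 = -12
  G = 48 + 5·(-12) = -12
  M = -42 + 5·(-12) + 3·(-12) = -138
  Y = 67 + 6·(-12) + 3·(-138) = -419
  C = -25 + 2·(-138) + 3·(-419) = -1558
Policy B (G + 77):
  F = 48
  G = 48 + 5·48 (+77 from intervention) = 365
  M = -42 + 5·48 + 3·365 = 1293
  Y = 67 + 6·48 + 3·1293 = 4234
  C = -25 + 2·1293 + 3·4234 = 15263
C: -1558 − 15263 = -16821

-16821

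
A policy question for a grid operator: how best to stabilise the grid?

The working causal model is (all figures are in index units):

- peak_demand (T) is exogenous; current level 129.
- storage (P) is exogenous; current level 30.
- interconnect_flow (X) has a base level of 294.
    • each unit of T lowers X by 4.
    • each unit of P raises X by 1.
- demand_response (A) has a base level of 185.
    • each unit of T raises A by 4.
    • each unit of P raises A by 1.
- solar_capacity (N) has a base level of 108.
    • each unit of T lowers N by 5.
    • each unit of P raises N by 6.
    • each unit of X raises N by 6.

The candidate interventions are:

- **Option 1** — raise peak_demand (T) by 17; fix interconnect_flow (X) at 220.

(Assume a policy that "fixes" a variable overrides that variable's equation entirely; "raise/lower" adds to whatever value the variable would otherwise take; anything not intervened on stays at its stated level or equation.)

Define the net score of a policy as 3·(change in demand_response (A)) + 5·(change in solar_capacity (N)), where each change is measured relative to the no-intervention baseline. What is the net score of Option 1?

12139

Baseline:
  T = 129
  P = 30
  X = 294 − 4·129 + 30 = -192
  A = 185 + 4·129 + 30 = 731
  N = 108 − 5·129 + 6·30 + 6·(-192) = -1509
Option 1 (T + 17, X := 220):
  T = 129 + 17 = 146
  P = 30
  X = 220
  A = 185 + 4·146 + 30 = 799
  N = 108 − 5·146 + 6·30 + 6·220 = 878
ΔA = 799 − 731 = 68; ΔN = 878 − (-1509) = 2387
Score = 3·68 + 5·2387 = 12139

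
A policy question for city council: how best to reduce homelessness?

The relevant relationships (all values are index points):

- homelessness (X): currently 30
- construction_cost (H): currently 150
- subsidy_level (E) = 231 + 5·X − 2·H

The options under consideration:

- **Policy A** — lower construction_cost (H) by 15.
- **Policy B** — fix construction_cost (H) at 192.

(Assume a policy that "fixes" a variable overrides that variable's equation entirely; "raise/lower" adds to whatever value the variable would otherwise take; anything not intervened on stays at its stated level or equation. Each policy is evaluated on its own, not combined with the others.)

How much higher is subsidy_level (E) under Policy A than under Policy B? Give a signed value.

Policy A (H − 15):
  X = 30
  H = 150 − 15 = 135
  E = 231 + 5·30 − 2·135 = 111
Policy B (H := 192):
  X = 30
  H = 192
  E = 231 + 5·30 − 2·192 = -3
E: 111 − (-3) = 114

114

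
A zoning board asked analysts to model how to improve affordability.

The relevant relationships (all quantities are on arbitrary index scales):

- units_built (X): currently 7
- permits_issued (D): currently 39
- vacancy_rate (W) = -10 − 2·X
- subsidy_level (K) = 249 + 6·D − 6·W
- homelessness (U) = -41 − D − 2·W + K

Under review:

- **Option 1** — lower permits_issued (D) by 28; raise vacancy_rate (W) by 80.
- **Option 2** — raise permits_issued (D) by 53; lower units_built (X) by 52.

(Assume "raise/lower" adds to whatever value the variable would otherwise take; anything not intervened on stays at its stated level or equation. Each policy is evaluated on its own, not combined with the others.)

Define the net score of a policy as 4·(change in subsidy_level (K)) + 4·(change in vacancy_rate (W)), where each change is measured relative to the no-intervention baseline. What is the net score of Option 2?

-808

Baseline:
  X = 7
  D = 39
  W = -10 − 2·7 = -24
  K = 249 + 6·39 − 6·(-24) = 627
Option 2 (D + 53, X − 52):
  X = 7 − 52 = -45
  D = 39 + 53 = 92
  W = -10 − 2·(-45) = 80
  K = 249 + 6·92 − 6·80 = 321
ΔK = 321 − 627 = -306; ΔW = 80 − (-24) = 104
Score = 4·(-306) + 4·104 = -808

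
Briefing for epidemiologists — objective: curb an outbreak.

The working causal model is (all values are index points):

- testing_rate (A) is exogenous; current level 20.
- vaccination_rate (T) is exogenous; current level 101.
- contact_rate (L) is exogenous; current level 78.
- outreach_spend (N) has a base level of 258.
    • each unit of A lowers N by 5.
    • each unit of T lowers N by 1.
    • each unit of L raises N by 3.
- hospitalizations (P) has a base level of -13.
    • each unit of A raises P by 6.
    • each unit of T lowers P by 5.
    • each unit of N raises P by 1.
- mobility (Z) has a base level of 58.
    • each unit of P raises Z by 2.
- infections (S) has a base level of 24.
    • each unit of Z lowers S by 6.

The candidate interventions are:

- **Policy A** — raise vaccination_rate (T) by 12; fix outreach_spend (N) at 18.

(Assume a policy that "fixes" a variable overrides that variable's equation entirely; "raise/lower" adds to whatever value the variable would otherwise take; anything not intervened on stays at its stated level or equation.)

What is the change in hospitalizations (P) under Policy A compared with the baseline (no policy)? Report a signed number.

-333

Baseline:
  A = 20
  T = 101
  L = 78
  N = 258 − 5·20 − 101 + 3·78 = 291
  P = -13 + 6·20 − 5·101 + 291 = -107
Policy A (T + 12, N := 18):
  A = 20
  T = 101 + 12 = 113
  L = 78
  N = 18
  P = -13 + 6·20 − 5·113 + 18 = -440
Change in P: -440 − (-107) = -333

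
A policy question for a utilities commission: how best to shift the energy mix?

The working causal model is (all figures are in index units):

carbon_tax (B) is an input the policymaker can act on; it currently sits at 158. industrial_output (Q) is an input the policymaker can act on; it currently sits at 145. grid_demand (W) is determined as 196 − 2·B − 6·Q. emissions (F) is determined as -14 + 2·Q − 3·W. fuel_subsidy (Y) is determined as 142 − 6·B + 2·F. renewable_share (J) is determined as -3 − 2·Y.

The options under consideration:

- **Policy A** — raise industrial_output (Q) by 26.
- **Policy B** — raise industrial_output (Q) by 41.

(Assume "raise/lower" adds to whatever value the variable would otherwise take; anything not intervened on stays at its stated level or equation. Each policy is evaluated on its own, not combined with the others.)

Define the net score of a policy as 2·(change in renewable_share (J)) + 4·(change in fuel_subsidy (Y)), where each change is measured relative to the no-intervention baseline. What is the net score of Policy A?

0

Baseline:
  B = 158
  Q = 145
  W = 196 − 2·158 − 6·145 = -990
  F = -14 + 2·145 − 3·(-990) = 3246
  Y = 142 − 6·158 + 2·3246 = 5686
  J = -3 − 2·5686 = -11375
Policy A (Q + 26):
  B = 158
  Q = 145 + 26 = 171
  W = 196 − 2·158 − 6·171 = -1146
  F = -14 + 2·171 − 3·(-1146) = 3766
  Y = 142 − 6·158 + 2·3766 = 6726
  J = -3 − 2·6726 = -13455
ΔJ = -13455 − (-11375) = -2080; ΔY = 6726 − 5686 = 1040
Score = 2·(-2080) + 4·1040 = 0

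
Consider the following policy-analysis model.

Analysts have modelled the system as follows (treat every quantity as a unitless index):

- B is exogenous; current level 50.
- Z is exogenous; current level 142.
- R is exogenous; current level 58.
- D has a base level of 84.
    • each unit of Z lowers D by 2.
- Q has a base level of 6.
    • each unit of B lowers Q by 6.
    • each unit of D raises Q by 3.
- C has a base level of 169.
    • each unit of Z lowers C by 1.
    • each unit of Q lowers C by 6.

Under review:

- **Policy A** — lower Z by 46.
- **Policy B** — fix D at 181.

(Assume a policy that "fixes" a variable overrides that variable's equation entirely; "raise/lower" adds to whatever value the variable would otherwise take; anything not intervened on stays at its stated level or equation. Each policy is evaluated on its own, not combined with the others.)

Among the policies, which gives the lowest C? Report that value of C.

Policy A (Z − 46):
  B = 50
  Z = 142 − 46 = 96
  D = 84 − 2·96 = -108
  Q = 6 − 6·50 + 3·(-108) = -618
  C = 169 − 96 − 6·(-618) = 3781
Policy B (D := 181):
  B = 50
  Z = 142
  D = 181
  Q = 6 − 6·50 + 3·181 = 249
  C = 169 − 142 − 6·249 = -1467
Comparing — Policy A: C=3781, Policy B: C=-1467. Lowest is -1467 (Policy B).

-1467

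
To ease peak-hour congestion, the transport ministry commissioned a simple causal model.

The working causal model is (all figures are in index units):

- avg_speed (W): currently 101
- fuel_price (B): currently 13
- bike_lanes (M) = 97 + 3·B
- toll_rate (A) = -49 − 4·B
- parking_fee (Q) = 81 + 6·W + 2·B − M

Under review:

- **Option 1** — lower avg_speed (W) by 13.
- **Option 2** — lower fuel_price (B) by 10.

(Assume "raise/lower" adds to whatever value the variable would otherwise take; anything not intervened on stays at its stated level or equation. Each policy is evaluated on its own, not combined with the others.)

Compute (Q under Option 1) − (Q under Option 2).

-88

Option 1 (W − 13):
  W = 101 − 13 = 88
  B = 13
  M = 97 + 3·13 = 136
  Q = 81 + 6·88 + 2·13 − 136 = 499
Option 2 (B − 10):
  W = 101
  B = 13 − 10 = 3
  M = 97 + 3·3 = 106
  Q = 81 + 6·101 + 2·3 − 106 = 587
Q: 499 − 587 = -88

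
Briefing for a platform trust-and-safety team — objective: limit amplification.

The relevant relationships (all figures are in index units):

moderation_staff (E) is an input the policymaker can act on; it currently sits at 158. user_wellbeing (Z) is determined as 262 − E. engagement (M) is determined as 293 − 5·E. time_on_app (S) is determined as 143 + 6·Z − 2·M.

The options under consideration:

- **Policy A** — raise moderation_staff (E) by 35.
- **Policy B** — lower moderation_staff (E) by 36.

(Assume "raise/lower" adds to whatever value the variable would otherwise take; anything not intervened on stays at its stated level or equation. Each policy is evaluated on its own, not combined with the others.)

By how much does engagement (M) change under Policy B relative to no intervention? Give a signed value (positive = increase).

Baseline:
  E = 158
  M = 293 − 5·158 = -497
Policy B (E − 36):
  E = 158 − 36 = 122
  M = 293 − 5·122 = -317
Change in M: -317 − (-497) = 180

180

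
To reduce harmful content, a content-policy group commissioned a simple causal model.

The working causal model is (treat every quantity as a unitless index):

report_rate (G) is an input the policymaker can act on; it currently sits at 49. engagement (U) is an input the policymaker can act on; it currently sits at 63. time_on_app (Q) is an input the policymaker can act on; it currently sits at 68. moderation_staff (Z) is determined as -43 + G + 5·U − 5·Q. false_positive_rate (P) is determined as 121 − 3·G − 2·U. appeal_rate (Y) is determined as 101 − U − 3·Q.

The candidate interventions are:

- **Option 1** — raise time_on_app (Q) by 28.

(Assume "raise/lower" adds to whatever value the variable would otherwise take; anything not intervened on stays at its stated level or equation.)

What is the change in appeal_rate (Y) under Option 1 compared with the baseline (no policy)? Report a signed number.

-84

Baseline:
  U = 63
  Q = 68
  Y = 101 − 63 − 3·68 = -166
Option 1 (Q + 28):
  U = 63
  Q = 68 + 28 = 96
  Y = 101 − 63 − 3·96 = -250
Change in Y: -250 − (-166) = -84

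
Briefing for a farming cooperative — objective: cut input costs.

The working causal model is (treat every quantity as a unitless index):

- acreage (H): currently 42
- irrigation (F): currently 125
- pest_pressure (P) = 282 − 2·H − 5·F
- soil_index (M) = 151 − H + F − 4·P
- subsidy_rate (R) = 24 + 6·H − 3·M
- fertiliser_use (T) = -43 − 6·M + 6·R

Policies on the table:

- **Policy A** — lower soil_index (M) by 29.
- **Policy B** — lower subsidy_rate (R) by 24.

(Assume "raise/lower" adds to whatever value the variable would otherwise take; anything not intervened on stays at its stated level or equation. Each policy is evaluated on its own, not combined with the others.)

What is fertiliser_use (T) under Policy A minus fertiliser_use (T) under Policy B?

840

Policy A (M − 29):
  H = 42
  F = 125
  P = 282 − 2·42 − 5·125 = -427
  M = 151 − 42 + 125 − 4·(-427) (−29 from intervention) = 1913
  R = 24 + 6·42 − 3·1913 = -5463
  T = -43 − 6·1913 + 6·(-5463) = -44299
Policy B (R − 24):
  H = 42
  F = 125
  P = 282 − 2·42 − 5·125 = -427
  M = 151 − 42 + 125 − 4·(-427) = 1942
  R = 24 + 6·42 − 3·1942 (−24 from intervention) = -5574
  T = -43 − 6·1942 + 6·(-5574) = -45139
T: -44299 − (-45139) = 840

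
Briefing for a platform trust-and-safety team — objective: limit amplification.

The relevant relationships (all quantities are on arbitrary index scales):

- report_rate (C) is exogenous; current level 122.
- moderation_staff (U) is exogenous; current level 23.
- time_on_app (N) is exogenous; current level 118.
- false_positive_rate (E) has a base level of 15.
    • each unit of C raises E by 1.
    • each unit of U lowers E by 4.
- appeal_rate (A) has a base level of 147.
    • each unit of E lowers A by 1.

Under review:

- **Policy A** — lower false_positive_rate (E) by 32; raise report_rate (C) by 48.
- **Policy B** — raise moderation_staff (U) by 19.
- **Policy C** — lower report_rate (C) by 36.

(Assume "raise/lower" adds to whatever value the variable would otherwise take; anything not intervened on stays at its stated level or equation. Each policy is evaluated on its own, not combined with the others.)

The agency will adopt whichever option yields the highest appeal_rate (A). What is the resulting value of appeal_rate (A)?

Policy A (E − 32, C + 48):
  C = 122 + 48 = 170
  U = 23
  E = 15 + 170 − 4·23 (−32 from intervention) = 61
  A = 147 − 61 = 86
Policy B (U + 19):
  C = 122
  U = 23 + 19 = 42
  E = 15 + 122 − 4·42 = -31
  A = 147 − (-31) = 178
Policy C (C − 36):
  C = 122 − 36 = 86
  U = 23
  E = 15 + 86 − 4·23 = 9
  A = 147 − 9 = 138
Comparing — Policy A: A=86, Policy B: A=178, Policy C: A=138. Highest is 178 (Policy B).

178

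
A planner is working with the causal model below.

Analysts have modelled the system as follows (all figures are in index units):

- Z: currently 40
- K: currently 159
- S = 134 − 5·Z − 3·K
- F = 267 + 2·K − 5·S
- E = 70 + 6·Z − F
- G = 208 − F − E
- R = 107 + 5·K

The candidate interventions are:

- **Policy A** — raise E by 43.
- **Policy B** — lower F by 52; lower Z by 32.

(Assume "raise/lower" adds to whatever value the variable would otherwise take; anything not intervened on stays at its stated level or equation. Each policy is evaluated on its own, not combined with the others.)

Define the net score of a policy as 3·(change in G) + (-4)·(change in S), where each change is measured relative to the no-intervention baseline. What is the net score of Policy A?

-129

Baseline:
  Z = 40
  K = 159
  S = 134 − 5·40 − 3·159 = -543
  F = 267 + 2·159 − 5·(-543) = 3300
  E = 70 + 6·40 − 3300 = -2990
  G = 208 − 3300 − (-2990) = -102
Policy A (E + 43):
  Z = 40
  K = 159
  S = 134 − 5·40 − 3·159 = -543
  F = 267 + 2·159 − 5·(-543) = 3300
  E = 70 + 6·40 − 3300 (+43 from intervention) = -2947
  G = 208 − 3300 − (-2947) = -145
ΔG = -145 − (-102) = -43; ΔS = -543 − (-543) = 0
Score = 3·(-43) + (-4)·0 = -129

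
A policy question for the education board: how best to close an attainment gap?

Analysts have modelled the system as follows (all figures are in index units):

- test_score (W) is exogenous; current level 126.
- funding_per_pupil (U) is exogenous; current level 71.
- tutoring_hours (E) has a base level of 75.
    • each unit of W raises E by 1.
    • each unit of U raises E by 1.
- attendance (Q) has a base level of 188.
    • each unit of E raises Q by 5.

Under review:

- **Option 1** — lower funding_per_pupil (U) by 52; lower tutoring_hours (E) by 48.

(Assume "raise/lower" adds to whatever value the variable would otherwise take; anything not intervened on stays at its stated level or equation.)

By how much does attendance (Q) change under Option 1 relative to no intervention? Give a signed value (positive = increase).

Baseline:
  W = 126
  U = 71
  E = 75 + 126 + 71 = 272
  Q = 188 + 5·272 = 1548
Option 1 (U − 52, E − 48):
  W = 126
  U = 71 − 52 = 19
  E = 75 + 126 + 19 (−48 from intervention) = 172
  Q = 188 + 5·172 = 1048
Change in Q: 1048 − 1548 = -500

-500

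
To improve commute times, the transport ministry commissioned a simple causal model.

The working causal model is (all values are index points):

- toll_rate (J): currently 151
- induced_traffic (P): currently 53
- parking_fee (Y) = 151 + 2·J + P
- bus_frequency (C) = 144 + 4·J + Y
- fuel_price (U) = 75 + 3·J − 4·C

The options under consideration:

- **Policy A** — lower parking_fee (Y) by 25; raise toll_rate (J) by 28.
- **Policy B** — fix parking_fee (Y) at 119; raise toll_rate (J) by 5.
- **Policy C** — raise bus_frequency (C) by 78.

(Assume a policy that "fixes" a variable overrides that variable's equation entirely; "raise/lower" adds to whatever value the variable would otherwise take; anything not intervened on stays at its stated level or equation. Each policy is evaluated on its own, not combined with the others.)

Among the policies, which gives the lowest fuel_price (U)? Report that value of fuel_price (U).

Policy A (Y − 25, J + 28):
  J = 151 + 28 = 179
  P = 53
  Y = 151 + 2·179 + 53 (−25 from intervention) = 537
  C = 144 + 4·179 + 537 = 1397
  U = 75 + 3·179 − 4·1397 = -4976
Policy B (Y := 119, J + 5):
  J = 151 + 5 = 156
  P = 53
  Y = 119
  C = 144 + 4·156 + 119 = 887
  U = 75 + 3·156 − 4·887 = -3005
Policy C (C + 78):
  J = 151
  P = 53
  Y = 151 + 2·151 + 53 = 506
  C = 144 + 4·151 + 506 (+78 from intervention) = 1332
  U = 75 + 3·151 − 4·1332 = -4800
Comparing — Policy A: U=-4976, Policy B: U=-3005, Policy C: U=-4800. Lowest is -4976 (Policy A).

-4976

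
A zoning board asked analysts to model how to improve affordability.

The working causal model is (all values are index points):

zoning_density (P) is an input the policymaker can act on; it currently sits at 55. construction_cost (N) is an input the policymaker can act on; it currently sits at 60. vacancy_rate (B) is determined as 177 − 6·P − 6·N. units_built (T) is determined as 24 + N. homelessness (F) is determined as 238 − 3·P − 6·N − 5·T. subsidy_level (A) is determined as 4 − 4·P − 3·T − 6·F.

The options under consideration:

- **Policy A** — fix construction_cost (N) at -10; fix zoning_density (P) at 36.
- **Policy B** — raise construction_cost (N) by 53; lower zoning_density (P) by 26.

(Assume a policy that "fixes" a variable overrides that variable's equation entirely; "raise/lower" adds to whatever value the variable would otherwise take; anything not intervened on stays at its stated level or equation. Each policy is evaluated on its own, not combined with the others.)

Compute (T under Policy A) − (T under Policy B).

-123

Policy A (N := -10, P := 36):
  N = -10
  T = 24 + (-10) = 14
Policy B (N + 53, P − 26):
  N = 60 + 53 = 113
  T = 24 + 113 = 137
T: 14 − 137 = -123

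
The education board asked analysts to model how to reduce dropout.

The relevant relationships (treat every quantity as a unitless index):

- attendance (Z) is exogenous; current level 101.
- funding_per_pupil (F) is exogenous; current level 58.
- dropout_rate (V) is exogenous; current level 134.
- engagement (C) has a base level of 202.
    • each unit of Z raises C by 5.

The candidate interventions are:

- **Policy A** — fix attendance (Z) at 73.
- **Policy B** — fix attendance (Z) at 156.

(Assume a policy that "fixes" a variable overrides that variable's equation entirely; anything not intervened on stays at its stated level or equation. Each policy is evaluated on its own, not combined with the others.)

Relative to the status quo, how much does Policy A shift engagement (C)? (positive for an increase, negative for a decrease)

Baseline:
  Z = 101
  C = 202 + 5·101 = 707
Policy A (Z := 73):
  Z = 73
  C = 202 + 5·73 = 567
Change in C: 567 − 707 = -140

-140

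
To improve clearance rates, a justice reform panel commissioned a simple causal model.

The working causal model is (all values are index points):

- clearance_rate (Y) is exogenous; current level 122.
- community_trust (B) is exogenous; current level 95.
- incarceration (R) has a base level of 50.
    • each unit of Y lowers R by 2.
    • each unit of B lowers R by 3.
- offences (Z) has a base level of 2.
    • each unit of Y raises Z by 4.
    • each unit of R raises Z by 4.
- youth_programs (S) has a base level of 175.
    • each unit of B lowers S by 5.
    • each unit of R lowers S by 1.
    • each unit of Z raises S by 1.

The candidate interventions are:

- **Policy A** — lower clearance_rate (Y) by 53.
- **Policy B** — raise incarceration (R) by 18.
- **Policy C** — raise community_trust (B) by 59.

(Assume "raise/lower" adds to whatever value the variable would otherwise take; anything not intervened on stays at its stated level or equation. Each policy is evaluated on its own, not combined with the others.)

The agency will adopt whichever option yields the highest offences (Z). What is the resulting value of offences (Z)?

Policy A (Y − 53):
  Y = 122 − 53 = 69
  B = 95
  R = 50 − 2·69 − 3·95 = -373
  Z = 2 + 4·69 + 4·(-373) = -1214
Policy B (R + 18):
  Y = 122
  B = 95
  R = 50 − 2·122 − 3·95 (+18 from intervention) = -461
  Z = 2 + 4·122 + 4·(-461) = -1354
Policy C (B + 59):
  Y = 122
  B = 95 + 59 = 154
  R = 50 − 2·122 − 3·154 = -656
  Z = 2 + 4·122 + 4·(-656) = -2134
Comparing — Policy A: Z=-1214, Policy B: Z=-1354, Policy C: Z=-2134. Highest is -1214 (Policy A).

-1214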